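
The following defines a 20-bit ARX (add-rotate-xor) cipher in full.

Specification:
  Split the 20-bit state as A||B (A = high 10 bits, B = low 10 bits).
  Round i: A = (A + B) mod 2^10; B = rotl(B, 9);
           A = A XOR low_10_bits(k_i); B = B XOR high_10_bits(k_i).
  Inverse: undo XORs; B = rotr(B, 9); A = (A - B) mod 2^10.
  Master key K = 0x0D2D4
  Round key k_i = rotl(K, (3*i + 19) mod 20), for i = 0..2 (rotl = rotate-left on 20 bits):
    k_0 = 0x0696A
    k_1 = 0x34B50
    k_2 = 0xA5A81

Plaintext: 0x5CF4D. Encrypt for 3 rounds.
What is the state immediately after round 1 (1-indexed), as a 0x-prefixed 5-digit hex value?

0x6ABBC

s_0 = plaintext = 0x5CF4D
s_1 = Round(s_0, k_0) = 0x6ABBC
s_2 = Round(s_1, k_1) = 0x8D90C
s_3 = Round(s_2, k_2) = 0x70E10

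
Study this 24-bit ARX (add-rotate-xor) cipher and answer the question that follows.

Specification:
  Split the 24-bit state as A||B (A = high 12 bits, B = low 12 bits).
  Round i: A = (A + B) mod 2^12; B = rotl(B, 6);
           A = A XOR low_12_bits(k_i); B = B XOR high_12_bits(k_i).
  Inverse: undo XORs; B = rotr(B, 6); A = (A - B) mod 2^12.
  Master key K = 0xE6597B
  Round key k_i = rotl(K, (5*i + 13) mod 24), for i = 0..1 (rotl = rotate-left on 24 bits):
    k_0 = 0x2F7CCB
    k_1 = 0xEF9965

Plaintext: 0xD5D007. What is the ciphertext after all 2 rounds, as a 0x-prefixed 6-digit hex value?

0xD83335

s_0 = plaintext = 0xD5D007
s_1 = Round(s_0, k_0) = 0x1AF337
s_2 = Round(s_1, k_1) = 0xD83335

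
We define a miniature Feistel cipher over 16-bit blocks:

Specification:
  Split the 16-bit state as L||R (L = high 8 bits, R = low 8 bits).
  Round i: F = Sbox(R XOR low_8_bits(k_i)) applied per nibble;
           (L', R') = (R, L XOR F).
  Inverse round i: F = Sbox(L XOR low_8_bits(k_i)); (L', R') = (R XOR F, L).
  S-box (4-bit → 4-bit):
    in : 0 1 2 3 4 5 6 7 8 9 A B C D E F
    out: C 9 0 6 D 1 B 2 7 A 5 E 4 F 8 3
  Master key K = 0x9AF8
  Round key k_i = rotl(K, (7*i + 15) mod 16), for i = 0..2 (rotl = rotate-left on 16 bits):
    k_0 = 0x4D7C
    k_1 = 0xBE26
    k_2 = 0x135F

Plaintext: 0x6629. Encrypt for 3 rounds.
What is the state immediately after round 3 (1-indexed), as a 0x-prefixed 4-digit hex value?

s_0 = plaintext = 0x6629
s_1 = Round(s_0, k_0) = 0x2977
s_2 = Round(s_1, k_1) = 0x7730
s_3 = Round(s_2, k_2) = 0x30C4

0x30C4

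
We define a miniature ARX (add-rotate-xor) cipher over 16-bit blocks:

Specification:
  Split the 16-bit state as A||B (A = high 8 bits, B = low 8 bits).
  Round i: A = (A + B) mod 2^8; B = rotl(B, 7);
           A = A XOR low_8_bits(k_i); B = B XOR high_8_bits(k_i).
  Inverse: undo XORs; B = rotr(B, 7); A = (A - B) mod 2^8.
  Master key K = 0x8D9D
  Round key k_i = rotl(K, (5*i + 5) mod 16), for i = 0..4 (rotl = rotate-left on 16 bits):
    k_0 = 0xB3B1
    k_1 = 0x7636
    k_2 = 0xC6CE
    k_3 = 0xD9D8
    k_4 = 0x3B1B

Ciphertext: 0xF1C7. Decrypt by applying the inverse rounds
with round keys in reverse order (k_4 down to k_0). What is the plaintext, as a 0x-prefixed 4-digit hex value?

s_0 = ciphertext = 0xF1C7
s_1 = InvRound(s_0, k_4) = 0xF1F9
s_2 = InvRound(s_1, k_3) = 0xE940
s_3 = InvRound(s_2, k_2) = 0x1A0D
s_4 = InvRound(s_3, k_1) = 0x36F6
s_5 = InvRound(s_4, k_0) = 0xFD8A

0xFD8A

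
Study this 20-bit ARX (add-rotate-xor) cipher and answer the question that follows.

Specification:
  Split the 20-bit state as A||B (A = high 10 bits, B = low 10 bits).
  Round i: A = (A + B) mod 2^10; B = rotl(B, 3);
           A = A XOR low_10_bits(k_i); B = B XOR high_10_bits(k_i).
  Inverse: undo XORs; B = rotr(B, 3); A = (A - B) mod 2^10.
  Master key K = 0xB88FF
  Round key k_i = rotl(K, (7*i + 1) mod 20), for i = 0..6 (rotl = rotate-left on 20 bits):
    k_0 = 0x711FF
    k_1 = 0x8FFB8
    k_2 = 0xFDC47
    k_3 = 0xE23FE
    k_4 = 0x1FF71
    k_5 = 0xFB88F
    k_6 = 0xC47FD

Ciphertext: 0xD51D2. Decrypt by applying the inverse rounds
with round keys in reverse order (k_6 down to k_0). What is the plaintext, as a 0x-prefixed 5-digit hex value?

0x7D5F4

s_0 = ciphertext = 0xD51D2
s_1 = InvRound(s_0, k_6) = 0xB45D8
s_2 = InvRound(s_1, k_5) = 0xC6346
s_3 = InvRound(s_2, k_4) = 0xE08E7
s_4 = InvRound(s_3, k_3) = 0x23FED
s_5 = InvRound(s_4, k_2) = 0xF1503
s_6 = InvRound(s_5, k_1) = 0x85A67
s_7 = InvRound(s_6, k_0) = 0x7D5F4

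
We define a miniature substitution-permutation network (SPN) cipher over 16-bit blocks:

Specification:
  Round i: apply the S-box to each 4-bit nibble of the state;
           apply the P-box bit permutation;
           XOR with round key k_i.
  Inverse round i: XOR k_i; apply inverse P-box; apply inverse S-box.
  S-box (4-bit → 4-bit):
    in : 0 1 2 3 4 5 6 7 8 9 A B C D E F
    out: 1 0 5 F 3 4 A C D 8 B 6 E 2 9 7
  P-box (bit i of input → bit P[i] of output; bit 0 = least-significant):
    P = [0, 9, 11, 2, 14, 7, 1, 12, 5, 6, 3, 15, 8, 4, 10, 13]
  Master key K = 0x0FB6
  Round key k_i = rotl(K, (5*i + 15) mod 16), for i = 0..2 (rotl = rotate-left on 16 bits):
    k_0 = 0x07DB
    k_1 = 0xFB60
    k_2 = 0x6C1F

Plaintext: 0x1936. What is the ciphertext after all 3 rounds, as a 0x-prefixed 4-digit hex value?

s_0 = plaintext = 0x1936
s_1 = Round(s_0, k_0) = 0xD55D
s_2 = Round(s_1, k_1) = 0xF97A
s_3 = Round(s_2, k_2) = 0xFB08

0xFB08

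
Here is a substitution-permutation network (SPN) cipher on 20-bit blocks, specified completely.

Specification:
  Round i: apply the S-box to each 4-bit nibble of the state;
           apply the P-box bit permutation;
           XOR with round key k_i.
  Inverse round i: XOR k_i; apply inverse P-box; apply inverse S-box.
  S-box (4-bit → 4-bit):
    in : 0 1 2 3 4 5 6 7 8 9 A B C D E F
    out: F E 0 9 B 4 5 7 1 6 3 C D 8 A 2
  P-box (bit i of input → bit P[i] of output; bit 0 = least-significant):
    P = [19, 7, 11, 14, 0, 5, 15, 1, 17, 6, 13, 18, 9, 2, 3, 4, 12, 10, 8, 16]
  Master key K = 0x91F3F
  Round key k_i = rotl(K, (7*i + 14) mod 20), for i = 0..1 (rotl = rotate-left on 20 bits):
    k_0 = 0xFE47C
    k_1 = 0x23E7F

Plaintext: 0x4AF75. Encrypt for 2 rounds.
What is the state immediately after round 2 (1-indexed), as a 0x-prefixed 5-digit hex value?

s_0 = plaintext = 0x4AF75
s_1 = Round(s_0, k_0) = 0xE7A19
s_2 = Round(s_1, k_1) = 0x1B091

0x1B091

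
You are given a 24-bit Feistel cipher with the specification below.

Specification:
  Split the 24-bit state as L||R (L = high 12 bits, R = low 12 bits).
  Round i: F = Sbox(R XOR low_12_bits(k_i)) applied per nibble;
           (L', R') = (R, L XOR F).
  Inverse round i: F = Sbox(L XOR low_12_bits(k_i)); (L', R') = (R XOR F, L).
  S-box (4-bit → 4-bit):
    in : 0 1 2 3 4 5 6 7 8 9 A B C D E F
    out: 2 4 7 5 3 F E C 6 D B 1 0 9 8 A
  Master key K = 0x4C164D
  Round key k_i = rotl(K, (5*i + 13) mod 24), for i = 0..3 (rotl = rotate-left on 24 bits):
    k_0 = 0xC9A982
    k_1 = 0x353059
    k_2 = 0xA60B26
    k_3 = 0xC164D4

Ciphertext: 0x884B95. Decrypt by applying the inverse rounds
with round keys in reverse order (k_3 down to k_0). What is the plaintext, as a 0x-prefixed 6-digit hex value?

0x7560EA

s_0 = ciphertext = 0x884B95
s_1 = InvRound(s_0, k_3) = 0xB67884
s_2 = InvRound(s_1, k_2) = 0xAB0B67
s_3 = InvRound(s_2, k_1) = 0x0EAAB0
s_4 = InvRound(s_3, k_0) = 0x7560EA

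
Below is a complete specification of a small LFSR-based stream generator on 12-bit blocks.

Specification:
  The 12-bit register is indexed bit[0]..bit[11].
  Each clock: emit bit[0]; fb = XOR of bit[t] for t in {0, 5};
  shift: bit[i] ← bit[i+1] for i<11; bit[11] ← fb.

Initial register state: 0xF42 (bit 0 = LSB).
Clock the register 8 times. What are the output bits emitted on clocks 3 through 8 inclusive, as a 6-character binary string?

reg_0 = 0xF42
clock 1: out=0, reg = 0x7A1
clock 2: out=1, reg = 0x3D0
clock 3: out=0, reg = 0x1E8
clock 4: out=0, reg = 0x8F4
clock 5: out=0, reg = 0xC7A
clock 6: out=0, reg = 0xE3D
clock 7: out=1, reg = 0x71E
clock 8: out=0, reg = 0x38F

000010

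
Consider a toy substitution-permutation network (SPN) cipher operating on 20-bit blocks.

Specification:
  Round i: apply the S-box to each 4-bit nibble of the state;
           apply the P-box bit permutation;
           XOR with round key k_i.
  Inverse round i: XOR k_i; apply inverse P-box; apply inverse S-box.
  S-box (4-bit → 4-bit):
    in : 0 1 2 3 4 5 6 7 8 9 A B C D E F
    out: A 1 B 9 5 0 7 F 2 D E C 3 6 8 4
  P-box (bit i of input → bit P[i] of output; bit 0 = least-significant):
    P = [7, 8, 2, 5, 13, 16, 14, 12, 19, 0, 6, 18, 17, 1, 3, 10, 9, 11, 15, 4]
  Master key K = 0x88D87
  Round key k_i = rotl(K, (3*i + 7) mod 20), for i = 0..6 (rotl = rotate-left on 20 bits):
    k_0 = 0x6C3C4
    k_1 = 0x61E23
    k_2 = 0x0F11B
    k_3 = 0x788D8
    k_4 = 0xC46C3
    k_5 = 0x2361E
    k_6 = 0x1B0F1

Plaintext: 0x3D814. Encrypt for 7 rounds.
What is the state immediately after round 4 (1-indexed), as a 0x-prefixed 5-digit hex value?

s_0 = plaintext = 0x3D814
s_1 = Round(s_0, k_0) = 0x6E15B
s_2 = Round(s_1, k_1) = 0xE9007
s_3 = Round(s_2, k_2) = 0x7E4A6
s_4 = Round(s_3, k_3) = 0xE570C
s_5 = Round(s_4, k_4) = 0x15712
s_6 = Round(s_5, k_5) = 0xE15FF
s_7 = Round(s_6, k_6) = 0x3F0E5

0xE570C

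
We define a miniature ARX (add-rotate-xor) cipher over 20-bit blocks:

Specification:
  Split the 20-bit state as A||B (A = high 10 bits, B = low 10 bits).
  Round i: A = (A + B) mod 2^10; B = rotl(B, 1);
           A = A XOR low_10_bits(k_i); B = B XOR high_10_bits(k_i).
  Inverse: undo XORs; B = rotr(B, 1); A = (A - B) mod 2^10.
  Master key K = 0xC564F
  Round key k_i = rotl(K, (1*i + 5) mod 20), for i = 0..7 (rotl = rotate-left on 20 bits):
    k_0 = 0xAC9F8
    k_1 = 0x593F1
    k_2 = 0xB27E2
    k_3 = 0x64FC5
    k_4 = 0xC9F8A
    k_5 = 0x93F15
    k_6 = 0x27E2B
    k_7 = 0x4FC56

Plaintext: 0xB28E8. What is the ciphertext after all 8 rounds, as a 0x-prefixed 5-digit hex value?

0x5907B

s_0 = plaintext = 0xB28E8
s_1 = Round(s_0, k_0) = 0x92B62
s_2 = Round(s_1, k_1) = 0x977A1
s_3 = Round(s_2, k_2) = 0x8718A
s_4 = Round(s_3, k_3) = 0x18E87
s_5 = Round(s_4, k_4) = 0x58228
s_6 = Round(s_5, k_5) = 0x2761E
s_7 = Round(s_6, k_6) = 0x240A2
s_8 = Round(s_7, k_7) = 0x5907B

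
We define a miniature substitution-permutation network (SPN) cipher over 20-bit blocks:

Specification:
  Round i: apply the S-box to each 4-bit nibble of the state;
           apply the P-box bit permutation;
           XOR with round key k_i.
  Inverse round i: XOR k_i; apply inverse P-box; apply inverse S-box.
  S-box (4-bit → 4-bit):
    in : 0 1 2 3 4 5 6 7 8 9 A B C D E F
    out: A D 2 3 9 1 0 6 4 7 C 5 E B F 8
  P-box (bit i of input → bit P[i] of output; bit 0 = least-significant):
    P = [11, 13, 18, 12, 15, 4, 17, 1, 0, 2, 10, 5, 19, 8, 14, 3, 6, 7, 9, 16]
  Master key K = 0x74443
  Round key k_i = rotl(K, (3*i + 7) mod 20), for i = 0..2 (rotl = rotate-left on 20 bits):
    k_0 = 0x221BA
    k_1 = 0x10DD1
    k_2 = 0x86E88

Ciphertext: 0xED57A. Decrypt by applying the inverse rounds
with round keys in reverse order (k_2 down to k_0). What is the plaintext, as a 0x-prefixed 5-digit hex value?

s_0 = ciphertext = 0xED57A
s_1 = InvRound(s_0, k_2) = 0x92FEE
s_2 = InvRound(s_1, k_1) = 0x84D02
s_3 = InvRound(s_2, k_0) = 0x21A73

0x21A73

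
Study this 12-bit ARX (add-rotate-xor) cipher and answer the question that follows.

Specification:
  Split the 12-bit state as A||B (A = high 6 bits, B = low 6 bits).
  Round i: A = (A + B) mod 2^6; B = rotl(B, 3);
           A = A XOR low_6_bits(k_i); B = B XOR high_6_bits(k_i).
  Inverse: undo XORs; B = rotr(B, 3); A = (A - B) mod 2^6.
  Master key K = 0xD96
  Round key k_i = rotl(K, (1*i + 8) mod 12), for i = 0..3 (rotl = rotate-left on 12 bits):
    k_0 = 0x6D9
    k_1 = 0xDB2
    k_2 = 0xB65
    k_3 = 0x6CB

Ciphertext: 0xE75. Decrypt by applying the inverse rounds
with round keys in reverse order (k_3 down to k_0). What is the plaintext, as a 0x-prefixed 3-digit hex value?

0xCAE

s_0 = ciphertext = 0xE75
s_1 = InvRound(s_0, k_3) = 0xF75
s_2 = InvRound(s_1, k_2) = 0x543
s_3 = InvRound(s_2, k_1) = 0xE6E
s_4 = InvRound(s_3, k_0) = 0xCAE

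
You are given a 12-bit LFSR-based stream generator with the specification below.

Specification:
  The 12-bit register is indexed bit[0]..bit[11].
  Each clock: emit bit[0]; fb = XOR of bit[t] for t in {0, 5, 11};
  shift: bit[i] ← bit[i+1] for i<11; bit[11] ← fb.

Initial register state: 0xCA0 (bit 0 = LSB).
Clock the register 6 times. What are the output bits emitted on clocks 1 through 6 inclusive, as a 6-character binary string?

000001

reg_0 = 0xCA0
clock 1: out=0, reg = 0x650
clock 2: out=0, reg = 0x328
clock 3: out=0, reg = 0x994
clock 4: out=0, reg = 0xCCA
clock 5: out=0, reg = 0xE65
clock 6: out=1, reg = 0xF32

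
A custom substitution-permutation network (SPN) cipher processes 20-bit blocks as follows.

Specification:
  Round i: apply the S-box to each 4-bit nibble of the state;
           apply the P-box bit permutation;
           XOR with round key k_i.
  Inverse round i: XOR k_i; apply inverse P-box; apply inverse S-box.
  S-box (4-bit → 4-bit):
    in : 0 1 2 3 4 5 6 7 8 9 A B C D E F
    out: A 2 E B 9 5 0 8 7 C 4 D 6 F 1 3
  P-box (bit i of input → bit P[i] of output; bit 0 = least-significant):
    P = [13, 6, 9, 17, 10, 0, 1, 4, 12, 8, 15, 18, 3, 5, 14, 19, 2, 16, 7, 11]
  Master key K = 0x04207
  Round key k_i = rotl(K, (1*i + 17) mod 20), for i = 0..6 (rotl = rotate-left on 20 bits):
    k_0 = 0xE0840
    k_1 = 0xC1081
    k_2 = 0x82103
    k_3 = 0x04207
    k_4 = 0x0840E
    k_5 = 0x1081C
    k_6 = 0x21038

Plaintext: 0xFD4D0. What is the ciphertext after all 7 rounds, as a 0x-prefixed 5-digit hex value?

s_0 = plaintext = 0xFD4D0
s_1 = Round(s_0, k_0) = 0x15C3F
s_2 = Round(s_1, k_1) = 0xDF5D8
s_3 = Round(s_2, k_2) = 0x99FFC
s_4 = Round(s_3, k_3) = 0x81DC6
s_5 = Round(s_4, k_4) = 0x515A9
s_6 = Round(s_5, k_5) = 0x39ABA
s_7 = Round(s_6, k_6) = 0xBDE2E

0xBDE2E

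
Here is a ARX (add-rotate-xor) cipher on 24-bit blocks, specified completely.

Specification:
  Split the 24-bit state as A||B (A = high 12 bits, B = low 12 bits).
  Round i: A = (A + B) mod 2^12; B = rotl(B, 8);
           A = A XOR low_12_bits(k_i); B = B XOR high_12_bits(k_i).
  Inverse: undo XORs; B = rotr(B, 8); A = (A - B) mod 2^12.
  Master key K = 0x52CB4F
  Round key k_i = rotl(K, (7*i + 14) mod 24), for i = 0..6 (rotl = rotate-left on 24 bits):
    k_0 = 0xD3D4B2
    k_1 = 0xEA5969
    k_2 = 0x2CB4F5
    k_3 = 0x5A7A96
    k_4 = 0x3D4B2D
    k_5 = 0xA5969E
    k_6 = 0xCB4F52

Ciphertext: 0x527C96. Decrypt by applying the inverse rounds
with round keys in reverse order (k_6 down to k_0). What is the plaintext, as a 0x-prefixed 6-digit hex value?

s_0 = ciphertext = 0x527C96
s_1 = InvRound(s_0, k_6) = 0x855220
s_2 = InvRound(s_1, k_5) = 0x733798
s_3 = InvRound(s_2, k_4) = 0x75A4C4
s_4 = InvRound(s_3, k_3) = 0x79B631
s_5 = InvRound(s_4, k_2) = 0x3CAFA4
s_6 = InvRound(s_5, k_1) = 0xA92011
s_7 = InvRound(s_6, k_0) = 0xB532CD

0xB532CD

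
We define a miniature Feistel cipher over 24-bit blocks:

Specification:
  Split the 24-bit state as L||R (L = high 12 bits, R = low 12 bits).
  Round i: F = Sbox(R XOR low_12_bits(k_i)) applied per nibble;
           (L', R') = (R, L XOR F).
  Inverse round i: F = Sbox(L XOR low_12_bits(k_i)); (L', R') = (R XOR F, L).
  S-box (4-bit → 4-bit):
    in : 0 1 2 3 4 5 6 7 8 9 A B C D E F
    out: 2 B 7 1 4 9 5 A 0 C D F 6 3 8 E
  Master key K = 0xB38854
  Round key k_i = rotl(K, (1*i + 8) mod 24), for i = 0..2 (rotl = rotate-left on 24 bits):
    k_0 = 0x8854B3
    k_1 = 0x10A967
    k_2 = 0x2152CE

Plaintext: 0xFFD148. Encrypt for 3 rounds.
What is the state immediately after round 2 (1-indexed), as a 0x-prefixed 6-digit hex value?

0x612FE1

s_0 = plaintext = 0xFFD148
s_1 = Round(s_0, k_0) = 0x148612
s_2 = Round(s_1, k_1) = 0x612FE1
s_3 = Round(s_2, k_2) = 0xFE156C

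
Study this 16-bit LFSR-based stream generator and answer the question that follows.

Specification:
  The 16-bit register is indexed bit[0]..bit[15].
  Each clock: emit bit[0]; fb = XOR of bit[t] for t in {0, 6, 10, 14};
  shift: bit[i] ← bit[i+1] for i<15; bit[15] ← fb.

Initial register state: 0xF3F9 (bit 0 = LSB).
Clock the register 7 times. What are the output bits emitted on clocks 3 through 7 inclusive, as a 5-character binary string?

01111

reg_0 = 0xF3F9
clock 1: out=1, reg = 0xF9FC
clock 2: out=0, reg = 0x7CFE
clock 3: out=0, reg = 0xBE7F
clock 4: out=1, reg = 0xDF3F
clock 5: out=1, reg = 0xEF9F
clock 6: out=1, reg = 0xF7CF
clock 7: out=1, reg = 0x7BE7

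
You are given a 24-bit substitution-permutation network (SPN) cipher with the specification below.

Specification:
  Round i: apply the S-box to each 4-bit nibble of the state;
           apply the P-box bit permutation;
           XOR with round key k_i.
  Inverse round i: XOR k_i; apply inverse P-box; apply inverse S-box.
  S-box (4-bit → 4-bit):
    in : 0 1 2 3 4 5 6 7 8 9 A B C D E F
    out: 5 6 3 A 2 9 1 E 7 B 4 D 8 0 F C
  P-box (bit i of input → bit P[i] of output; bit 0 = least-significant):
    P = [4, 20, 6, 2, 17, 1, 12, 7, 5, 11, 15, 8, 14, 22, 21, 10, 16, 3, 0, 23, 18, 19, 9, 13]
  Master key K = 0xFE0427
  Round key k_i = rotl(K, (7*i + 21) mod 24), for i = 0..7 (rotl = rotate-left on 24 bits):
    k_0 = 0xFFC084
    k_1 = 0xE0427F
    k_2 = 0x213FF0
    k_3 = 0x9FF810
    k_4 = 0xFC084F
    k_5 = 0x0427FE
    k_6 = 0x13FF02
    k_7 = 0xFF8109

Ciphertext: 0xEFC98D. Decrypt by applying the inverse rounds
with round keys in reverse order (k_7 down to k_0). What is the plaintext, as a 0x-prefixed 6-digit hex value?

0x614481

s_0 = ciphertext = 0xEFC98D
s_1 = InvRound(s_0, k_7) = 0xDD64C3
s_2 = InvRound(s_1, k_6) = 0x8F47BA
s_3 = InvRound(s_2, k_5) = 0x356D6F
s_4 = InvRound(s_3, k_4) = 0x3595DD
s_5 = InvRound(s_4, k_3) = 0x37B35F
s_6 = InvRound(s_5, k_2) = 0x61C893
s_7 = InvRound(s_6, k_1) = 0xA9D8CF
s_8 = InvRound(s_7, k_0) = 0x614481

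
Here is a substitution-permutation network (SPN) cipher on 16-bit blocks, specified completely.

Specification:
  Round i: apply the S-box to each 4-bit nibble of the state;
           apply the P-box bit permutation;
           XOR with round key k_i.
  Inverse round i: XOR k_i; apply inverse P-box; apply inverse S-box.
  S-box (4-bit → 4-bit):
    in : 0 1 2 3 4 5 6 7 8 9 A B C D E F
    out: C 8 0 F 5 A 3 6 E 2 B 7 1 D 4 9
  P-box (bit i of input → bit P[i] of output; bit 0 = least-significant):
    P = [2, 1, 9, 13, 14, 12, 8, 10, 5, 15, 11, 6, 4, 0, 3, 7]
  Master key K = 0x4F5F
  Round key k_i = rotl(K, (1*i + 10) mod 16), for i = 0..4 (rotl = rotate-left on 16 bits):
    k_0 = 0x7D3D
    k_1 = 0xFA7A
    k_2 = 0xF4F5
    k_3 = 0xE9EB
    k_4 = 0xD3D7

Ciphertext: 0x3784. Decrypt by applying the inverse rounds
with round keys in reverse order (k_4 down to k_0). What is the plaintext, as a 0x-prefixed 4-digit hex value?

0x42A2

s_0 = ciphertext = 0x3784
s_1 = InvRound(s_0, k_4) = 0x65F5
s_2 = InvRound(s_1, k_3) = 0x4716
s_3 = InvRound(s_2, k_2) = 0x5A78
s_4 = InvRound(s_3, k_1) = 0x2925
s_5 = InvRound(s_4, k_0) = 0x42A2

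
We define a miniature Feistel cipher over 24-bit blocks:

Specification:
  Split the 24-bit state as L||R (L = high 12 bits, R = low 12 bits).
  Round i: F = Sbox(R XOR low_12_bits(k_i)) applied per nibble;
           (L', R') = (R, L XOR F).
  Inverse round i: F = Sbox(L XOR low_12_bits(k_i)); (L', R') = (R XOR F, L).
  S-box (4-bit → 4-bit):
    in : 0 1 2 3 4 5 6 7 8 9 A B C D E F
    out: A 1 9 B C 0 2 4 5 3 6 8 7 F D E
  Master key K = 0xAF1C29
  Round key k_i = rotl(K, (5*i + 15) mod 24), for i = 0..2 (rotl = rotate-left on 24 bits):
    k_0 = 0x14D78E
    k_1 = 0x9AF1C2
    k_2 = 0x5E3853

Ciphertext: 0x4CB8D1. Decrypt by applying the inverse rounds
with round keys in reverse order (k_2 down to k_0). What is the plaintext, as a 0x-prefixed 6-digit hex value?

0x210959

s_0 = ciphertext = 0x4CB8D1
s_1 = InvRound(s_0, k_2) = 0xFE44CB
s_2 = InvRound(s_1, k_1) = 0x959FE4
s_3 = InvRound(s_2, k_0) = 0x210959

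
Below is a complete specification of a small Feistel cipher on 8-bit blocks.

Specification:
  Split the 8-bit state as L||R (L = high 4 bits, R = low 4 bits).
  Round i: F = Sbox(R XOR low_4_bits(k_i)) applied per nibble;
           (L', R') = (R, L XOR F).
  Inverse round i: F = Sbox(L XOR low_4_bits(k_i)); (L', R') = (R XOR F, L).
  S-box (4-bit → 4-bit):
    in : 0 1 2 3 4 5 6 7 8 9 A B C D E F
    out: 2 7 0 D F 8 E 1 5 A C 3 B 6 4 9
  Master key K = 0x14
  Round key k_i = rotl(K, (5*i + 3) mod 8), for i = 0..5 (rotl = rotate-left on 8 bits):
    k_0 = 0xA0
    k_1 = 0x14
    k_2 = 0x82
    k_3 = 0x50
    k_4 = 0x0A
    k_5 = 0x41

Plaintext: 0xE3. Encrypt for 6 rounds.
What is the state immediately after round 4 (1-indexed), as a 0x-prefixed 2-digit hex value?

s_0 = plaintext = 0xE3
s_1 = Round(s_0, k_0) = 0x33
s_2 = Round(s_1, k_1) = 0x32
s_3 = Round(s_2, k_2) = 0x21
s_4 = Round(s_3, k_3) = 0x15
s_5 = Round(s_4, k_4) = 0x58
s_6 = Round(s_5, k_5) = 0x8F

0x15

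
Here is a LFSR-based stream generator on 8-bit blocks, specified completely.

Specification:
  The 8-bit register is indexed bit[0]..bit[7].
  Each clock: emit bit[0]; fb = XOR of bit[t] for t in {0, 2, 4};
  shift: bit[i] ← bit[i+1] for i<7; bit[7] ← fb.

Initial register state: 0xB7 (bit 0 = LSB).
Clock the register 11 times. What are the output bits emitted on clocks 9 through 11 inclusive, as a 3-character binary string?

reg_0 = 0xB7
clock 1: out=1, reg = 0xDB
clock 2: out=1, reg = 0x6D
clock 3: out=1, reg = 0x36
clock 4: out=0, reg = 0x1B
clock 5: out=1, reg = 0x0D
clock 6: out=1, reg = 0x06
clock 7: out=0, reg = 0x83
clock 8: out=1, reg = 0xC1
clock 9: out=1, reg = 0xE0
clock 10: out=0, reg = 0x70
clock 11: out=0, reg = 0xB8

100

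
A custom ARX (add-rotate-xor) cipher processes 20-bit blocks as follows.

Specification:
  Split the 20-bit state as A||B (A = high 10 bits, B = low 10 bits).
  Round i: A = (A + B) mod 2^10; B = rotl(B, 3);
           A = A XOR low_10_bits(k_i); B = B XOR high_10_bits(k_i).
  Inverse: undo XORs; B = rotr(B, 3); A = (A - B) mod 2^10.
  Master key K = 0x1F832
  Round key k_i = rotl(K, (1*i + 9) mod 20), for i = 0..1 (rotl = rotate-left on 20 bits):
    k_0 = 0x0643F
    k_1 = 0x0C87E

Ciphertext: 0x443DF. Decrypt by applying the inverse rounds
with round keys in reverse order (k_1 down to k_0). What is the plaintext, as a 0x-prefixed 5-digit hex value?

s_0 = ciphertext = 0x443DF
s_1 = InvRound(s_0, k_1) = 0x9C6FD
s_2 = InvRound(s_1, k_0) = 0xFCA5C

0xFCA5C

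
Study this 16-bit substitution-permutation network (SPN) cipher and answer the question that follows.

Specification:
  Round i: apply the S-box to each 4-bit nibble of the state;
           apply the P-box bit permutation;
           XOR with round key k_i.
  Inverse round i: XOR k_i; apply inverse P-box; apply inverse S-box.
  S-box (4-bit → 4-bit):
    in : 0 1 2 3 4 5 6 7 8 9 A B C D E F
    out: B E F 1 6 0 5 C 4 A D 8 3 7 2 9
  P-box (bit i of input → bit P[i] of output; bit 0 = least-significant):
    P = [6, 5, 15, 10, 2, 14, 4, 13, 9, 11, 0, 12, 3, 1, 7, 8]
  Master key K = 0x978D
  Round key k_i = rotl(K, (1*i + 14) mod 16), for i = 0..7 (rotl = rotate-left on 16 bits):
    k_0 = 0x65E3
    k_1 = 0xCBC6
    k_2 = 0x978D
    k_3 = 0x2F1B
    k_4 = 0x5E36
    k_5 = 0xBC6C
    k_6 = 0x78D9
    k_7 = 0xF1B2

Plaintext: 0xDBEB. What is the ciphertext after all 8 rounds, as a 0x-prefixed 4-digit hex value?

0x7E0F

s_0 = plaintext = 0xDBEB
s_1 = Round(s_0, k_0) = 0x3169
s_2 = Round(s_1, k_1) = 0xD7FB
s_3 = Round(s_2, k_2) = 0xA302
s_4 = Round(s_3, k_3) = 0xC8F7
s_5 = Round(s_4, k_4) = 0xFA39
s_6 = Round(s_5, k_5) = 0xAB41
s_7 = Round(s_6, k_6) = 0xAD61
s_8 = Round(s_7, k_7) = 0x7E0F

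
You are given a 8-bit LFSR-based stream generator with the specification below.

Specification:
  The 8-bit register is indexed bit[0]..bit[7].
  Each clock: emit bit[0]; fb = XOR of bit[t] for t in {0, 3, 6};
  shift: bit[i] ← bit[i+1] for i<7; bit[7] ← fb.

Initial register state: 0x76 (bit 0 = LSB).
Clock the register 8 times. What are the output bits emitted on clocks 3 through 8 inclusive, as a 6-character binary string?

101110

reg_0 = 0x76
clock 1: out=0, reg = 0xBB
clock 2: out=1, reg = 0x5D
clock 3: out=1, reg = 0xAE
clock 4: out=0, reg = 0xD7
clock 5: out=1, reg = 0x6B
clock 6: out=1, reg = 0xB5
clock 7: out=1, reg = 0xDA
clock 8: out=0, reg = 0x6D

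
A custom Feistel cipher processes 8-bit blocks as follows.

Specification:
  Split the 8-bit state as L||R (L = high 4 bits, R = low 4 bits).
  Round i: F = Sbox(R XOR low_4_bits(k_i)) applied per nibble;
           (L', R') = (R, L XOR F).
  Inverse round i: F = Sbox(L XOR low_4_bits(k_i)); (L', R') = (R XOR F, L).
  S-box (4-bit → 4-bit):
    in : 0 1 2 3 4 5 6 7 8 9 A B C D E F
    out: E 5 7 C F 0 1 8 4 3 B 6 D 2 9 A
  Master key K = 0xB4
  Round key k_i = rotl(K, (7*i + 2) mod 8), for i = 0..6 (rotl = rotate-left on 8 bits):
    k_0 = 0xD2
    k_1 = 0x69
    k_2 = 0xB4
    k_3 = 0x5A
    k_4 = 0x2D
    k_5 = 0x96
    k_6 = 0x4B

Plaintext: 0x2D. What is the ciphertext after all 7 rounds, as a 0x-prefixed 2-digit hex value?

s_0 = plaintext = 0x2D
s_1 = Round(s_0, k_0) = 0xD8
s_2 = Round(s_1, k_1) = 0x88
s_3 = Round(s_2, k_2) = 0x85
s_4 = Round(s_3, k_3) = 0x52
s_5 = Round(s_4, k_4) = 0x2F
s_6 = Round(s_5, k_5) = 0xF1
s_7 = Round(s_6, k_6) = 0x14

0x14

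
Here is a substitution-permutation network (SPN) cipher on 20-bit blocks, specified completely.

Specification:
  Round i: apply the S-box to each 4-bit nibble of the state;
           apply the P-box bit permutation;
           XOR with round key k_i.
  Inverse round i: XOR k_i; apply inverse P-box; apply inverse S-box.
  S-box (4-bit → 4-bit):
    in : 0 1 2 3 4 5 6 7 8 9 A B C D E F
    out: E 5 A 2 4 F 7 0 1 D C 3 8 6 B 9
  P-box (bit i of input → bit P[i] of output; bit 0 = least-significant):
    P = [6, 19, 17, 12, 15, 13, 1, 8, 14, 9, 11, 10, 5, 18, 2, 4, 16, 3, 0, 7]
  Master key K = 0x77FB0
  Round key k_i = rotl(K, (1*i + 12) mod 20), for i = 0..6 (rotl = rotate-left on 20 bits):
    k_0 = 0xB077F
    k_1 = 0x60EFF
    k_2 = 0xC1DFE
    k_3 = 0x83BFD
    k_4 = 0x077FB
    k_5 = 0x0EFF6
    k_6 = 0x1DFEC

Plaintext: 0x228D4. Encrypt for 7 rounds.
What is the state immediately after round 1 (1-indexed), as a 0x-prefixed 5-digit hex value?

s_0 = plaintext = 0x228D4
s_1 = Round(s_0, k_0) = 0xD67E5
s_2 = Round(s_1, k_1) = 0x8BF92
s_3 = Round(s_2, k_2) = 0x1C8DC
s_4 = Round(s_3, k_3) = 0x94BEE
s_5 = Round(s_4, k_4) = 0x9843E
s_6 = Round(s_5, k_5) = 0x9D717
s_7 = Round(s_6, k_6) = 0x45F6B

0xD67E5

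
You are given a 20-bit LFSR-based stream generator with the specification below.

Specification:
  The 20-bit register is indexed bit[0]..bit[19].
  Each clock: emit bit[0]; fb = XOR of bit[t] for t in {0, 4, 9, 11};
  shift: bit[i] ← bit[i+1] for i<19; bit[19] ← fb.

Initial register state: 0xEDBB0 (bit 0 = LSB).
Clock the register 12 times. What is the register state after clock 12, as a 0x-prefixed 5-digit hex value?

0x2BDED

reg_0 = 0xEDBB0
clock 1: out=0, reg = 0xF6DD8
clock 2: out=0, reg = 0x7B6EC
clock 3: out=0, reg = 0xBDB76
clock 4: out=0, reg = 0xDEDBB
clock 5: out=1, reg = 0xEF6DD
clock 6: out=1, reg = 0xF7B6E
clock 7: out=0, reg = 0x7BDB7
clock 8: out=1, reg = 0xBDEDB
clock 9: out=1, reg = 0x5EF6D
clock 10: out=1, reg = 0xAF7B6
clock 11: out=0, reg = 0x57BDB
clock 12: out=1, reg = 0x2BDED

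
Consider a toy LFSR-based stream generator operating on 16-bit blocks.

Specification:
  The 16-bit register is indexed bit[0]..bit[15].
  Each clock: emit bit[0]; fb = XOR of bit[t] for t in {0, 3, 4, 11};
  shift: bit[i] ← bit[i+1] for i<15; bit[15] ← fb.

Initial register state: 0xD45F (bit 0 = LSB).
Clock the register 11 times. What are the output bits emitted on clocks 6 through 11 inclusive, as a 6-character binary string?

reg_0 = 0xD45F
clock 1: out=1, reg = 0xEA2F
clock 2: out=1, reg = 0xF517
clock 3: out=1, reg = 0x7A8B
clock 4: out=1, reg = 0xBD45
clock 5: out=1, reg = 0x5EA2
clock 6: out=0, reg = 0xAF51
clock 7: out=1, reg = 0xD7A8
clock 8: out=0, reg = 0xEBD4
clock 9: out=0, reg = 0x75EA
clock 10: out=0, reg = 0xBAF5
clock 11: out=1, reg = 0xDD7A

010001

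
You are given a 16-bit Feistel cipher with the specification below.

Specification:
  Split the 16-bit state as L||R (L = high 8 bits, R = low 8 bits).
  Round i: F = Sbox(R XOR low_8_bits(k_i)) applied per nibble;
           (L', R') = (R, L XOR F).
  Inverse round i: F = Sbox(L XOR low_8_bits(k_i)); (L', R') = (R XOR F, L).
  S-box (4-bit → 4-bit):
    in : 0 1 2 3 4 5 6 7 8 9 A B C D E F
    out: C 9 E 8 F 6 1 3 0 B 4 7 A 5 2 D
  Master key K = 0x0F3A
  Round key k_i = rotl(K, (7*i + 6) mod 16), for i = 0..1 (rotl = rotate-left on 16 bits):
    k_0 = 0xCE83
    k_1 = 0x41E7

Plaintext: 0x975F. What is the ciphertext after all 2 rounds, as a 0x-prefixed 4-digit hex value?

s_0 = plaintext = 0x975F
s_1 = Round(s_0, k_0) = 0x5FCD
s_2 = Round(s_1, k_1) = 0xCDBB

0xCDBB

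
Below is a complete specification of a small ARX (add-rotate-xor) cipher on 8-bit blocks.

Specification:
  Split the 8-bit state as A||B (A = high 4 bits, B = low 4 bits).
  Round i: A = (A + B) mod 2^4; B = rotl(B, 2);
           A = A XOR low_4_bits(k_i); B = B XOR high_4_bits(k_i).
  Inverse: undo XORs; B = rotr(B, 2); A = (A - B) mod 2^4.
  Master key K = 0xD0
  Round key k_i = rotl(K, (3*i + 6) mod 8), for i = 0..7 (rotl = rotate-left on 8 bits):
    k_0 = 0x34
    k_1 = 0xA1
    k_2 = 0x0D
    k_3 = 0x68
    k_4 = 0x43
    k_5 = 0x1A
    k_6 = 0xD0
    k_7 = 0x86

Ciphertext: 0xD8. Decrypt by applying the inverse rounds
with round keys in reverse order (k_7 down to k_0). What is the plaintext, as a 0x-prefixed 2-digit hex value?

0x37

s_0 = ciphertext = 0xD8
s_1 = InvRound(s_0, k_7) = 0xB0
s_2 = InvRound(s_1, k_6) = 0x47
s_3 = InvRound(s_2, k_5) = 0x59
s_4 = InvRound(s_3, k_4) = 0xF7
s_5 = InvRound(s_4, k_3) = 0x34
s_6 = InvRound(s_5, k_2) = 0xD1
s_7 = InvRound(s_6, k_1) = 0xEE
s_8 = InvRound(s_7, k_0) = 0x37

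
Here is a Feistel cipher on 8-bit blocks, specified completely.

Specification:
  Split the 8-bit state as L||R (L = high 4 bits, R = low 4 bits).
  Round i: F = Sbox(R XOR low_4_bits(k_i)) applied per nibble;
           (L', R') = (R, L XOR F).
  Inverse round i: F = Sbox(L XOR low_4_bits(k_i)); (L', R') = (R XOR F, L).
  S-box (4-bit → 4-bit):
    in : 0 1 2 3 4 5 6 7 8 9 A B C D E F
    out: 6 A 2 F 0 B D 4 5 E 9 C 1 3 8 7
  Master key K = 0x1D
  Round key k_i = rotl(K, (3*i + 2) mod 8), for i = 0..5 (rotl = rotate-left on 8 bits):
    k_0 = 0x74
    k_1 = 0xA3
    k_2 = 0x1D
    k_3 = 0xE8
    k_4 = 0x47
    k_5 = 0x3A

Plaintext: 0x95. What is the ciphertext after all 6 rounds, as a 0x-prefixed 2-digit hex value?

s_0 = plaintext = 0x95
s_1 = Round(s_0, k_0) = 0x53
s_2 = Round(s_1, k_1) = 0x33
s_3 = Round(s_2, k_2) = 0x3B
s_4 = Round(s_3, k_3) = 0xBC
s_5 = Round(s_4, k_4) = 0xC7
s_6 = Round(s_5, k_5) = 0x7F

0x7F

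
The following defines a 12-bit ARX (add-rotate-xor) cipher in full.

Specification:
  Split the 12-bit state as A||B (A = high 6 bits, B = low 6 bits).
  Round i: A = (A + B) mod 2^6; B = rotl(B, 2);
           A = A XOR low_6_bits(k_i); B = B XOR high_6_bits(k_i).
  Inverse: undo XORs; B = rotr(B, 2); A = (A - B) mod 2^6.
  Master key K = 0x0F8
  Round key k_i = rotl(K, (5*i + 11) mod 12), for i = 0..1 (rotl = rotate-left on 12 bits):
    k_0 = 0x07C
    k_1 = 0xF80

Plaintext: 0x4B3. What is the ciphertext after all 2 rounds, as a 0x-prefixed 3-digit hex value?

s_0 = plaintext = 0x4B3
s_1 = Round(s_0, k_0) = 0xE4E
s_2 = Round(s_1, k_1) = 0x1C6

0x1C6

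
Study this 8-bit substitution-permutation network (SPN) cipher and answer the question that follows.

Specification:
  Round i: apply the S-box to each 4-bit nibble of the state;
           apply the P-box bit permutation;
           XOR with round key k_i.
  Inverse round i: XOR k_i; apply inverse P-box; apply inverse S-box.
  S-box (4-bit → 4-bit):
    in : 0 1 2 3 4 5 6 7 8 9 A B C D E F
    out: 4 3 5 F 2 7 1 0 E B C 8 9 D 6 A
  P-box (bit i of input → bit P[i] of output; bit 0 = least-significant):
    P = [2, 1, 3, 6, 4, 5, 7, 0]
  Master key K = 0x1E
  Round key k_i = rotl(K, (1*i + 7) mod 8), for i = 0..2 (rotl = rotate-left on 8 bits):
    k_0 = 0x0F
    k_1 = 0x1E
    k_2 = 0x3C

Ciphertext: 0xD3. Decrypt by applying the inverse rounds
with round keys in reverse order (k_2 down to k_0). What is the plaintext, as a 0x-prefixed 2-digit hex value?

0xDD

s_0 = ciphertext = 0xD3
s_1 = InvRound(s_0, k_2) = 0x83
s_2 = InvRound(s_1, k_1) = 0xD2
s_3 = InvRound(s_2, k_0) = 0xDD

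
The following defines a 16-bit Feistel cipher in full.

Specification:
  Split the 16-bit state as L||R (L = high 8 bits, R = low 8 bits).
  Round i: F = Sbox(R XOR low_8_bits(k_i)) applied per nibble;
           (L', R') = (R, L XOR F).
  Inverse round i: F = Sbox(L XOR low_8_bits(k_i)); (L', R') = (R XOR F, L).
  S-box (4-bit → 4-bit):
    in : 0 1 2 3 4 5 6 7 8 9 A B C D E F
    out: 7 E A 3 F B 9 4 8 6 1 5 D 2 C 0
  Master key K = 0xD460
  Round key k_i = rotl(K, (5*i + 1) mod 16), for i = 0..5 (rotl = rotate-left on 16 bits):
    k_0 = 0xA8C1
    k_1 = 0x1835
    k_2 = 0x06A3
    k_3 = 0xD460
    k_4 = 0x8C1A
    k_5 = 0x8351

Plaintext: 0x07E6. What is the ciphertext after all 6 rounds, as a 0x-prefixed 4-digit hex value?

0x78B5

s_0 = plaintext = 0x07E6
s_1 = Round(s_0, k_0) = 0xE6A3
s_2 = Round(s_1, k_1) = 0xA38F
s_3 = Round(s_2, k_2) = 0x8F0E
s_4 = Round(s_3, k_3) = 0x0E13
s_5 = Round(s_4, k_4) = 0x1378
s_6 = Round(s_5, k_5) = 0x78B5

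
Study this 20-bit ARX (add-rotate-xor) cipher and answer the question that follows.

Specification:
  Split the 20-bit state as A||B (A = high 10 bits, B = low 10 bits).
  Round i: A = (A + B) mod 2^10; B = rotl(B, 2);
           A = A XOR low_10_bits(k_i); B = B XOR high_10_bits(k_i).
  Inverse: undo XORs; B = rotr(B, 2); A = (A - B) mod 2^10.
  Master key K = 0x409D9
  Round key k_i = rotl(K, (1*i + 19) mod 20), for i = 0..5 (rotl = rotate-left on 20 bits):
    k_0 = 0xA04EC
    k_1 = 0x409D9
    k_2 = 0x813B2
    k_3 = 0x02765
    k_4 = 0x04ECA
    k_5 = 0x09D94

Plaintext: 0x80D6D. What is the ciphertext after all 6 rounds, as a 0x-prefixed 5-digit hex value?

s_0 = plaintext = 0x80D6D
s_1 = Round(s_0, k_0) = 0xE7334
s_2 = Round(s_1, k_1) = 0xC25D1
s_3 = Round(s_2, k_2) = 0xDA141
s_4 = Round(s_3, k_3) = 0xF310C
s_5 = Round(s_4, k_4) = 0x84822
s_6 = Round(s_5, k_5) = 0xE80AF

0xE80AF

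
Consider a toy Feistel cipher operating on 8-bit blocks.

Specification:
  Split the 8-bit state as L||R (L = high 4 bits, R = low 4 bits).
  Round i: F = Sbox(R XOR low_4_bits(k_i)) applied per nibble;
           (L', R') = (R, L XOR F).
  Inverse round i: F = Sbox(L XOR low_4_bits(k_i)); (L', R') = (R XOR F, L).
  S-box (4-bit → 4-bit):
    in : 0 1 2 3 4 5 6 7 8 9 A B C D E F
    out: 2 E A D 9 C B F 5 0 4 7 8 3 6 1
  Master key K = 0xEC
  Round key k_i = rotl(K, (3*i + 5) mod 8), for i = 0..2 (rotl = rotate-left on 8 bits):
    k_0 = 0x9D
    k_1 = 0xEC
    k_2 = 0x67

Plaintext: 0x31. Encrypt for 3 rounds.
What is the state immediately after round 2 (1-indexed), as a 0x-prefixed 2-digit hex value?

s_0 = plaintext = 0x31
s_1 = Round(s_0, k_0) = 0x1B
s_2 = Round(s_1, k_1) = 0xBE
s_3 = Round(s_2, k_2) = 0xEB

0xBE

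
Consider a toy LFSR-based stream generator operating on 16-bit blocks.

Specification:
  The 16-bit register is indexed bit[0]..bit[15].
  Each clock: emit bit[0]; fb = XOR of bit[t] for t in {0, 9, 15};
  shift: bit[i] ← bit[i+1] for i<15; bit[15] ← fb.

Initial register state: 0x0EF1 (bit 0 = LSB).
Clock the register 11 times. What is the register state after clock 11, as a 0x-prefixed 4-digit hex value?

0xAA41

reg_0 = 0x0EF1
clock 1: out=1, reg = 0x0778
clock 2: out=0, reg = 0x83BC
clock 3: out=0, reg = 0x41DE
clock 4: out=0, reg = 0x20EF
clock 5: out=1, reg = 0x9077
clock 6: out=1, reg = 0x483B
clock 7: out=1, reg = 0xA41D
clock 8: out=1, reg = 0x520E
clock 9: out=0, reg = 0xA907
clock 10: out=1, reg = 0x5483
clock 11: out=1, reg = 0xAA41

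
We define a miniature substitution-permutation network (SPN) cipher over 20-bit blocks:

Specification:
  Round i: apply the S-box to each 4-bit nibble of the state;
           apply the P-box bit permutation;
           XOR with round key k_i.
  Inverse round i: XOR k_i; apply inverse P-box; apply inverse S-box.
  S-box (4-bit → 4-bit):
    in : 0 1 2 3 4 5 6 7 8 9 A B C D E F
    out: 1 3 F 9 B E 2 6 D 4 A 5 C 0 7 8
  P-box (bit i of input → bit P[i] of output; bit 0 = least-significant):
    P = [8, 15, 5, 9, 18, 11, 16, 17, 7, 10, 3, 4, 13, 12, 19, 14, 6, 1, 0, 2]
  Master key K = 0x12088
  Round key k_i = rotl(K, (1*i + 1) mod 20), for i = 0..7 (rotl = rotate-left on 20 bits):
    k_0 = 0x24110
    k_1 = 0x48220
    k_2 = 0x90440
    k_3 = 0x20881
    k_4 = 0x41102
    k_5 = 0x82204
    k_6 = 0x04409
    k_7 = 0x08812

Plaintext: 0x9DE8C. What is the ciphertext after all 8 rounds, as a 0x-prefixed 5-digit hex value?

0xCDBC3

s_0 = plaintext = 0x9DE8C
s_1 = Round(s_0, k_0) = 0x547B9
s_2 = Round(s_1, k_1) = 0x1F60F
s_3 = Round(s_2, k_2) = 0xD4202
s_4 = Round(s_3, k_3) = 0x6FF39
s_5 = Round(s_4, k_4) = 0x25130
s_6 = Round(s_5, k_5) = 0x677C3
s_7 = Round(s_6, k_6) = 0xB5303
s_8 = Round(s_7, k_7) = 0xCDBC3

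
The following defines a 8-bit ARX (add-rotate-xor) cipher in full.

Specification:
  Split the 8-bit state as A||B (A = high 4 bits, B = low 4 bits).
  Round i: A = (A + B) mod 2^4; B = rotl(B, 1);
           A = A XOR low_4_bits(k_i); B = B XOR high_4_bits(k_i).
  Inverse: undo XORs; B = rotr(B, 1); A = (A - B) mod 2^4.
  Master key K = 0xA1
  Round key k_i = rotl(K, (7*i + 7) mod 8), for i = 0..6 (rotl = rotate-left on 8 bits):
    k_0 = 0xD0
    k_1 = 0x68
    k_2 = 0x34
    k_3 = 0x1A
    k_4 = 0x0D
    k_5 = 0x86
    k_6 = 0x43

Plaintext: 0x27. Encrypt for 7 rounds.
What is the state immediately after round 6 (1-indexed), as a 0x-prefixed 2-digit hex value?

0xD5

s_0 = plaintext = 0x27
s_1 = Round(s_0, k_0) = 0x93
s_2 = Round(s_1, k_1) = 0x40
s_3 = Round(s_2, k_2) = 0x03
s_4 = Round(s_3, k_3) = 0x97
s_5 = Round(s_4, k_4) = 0xDE
s_6 = Round(s_5, k_5) = 0xD5
s_7 = Round(s_6, k_6) = 0x1E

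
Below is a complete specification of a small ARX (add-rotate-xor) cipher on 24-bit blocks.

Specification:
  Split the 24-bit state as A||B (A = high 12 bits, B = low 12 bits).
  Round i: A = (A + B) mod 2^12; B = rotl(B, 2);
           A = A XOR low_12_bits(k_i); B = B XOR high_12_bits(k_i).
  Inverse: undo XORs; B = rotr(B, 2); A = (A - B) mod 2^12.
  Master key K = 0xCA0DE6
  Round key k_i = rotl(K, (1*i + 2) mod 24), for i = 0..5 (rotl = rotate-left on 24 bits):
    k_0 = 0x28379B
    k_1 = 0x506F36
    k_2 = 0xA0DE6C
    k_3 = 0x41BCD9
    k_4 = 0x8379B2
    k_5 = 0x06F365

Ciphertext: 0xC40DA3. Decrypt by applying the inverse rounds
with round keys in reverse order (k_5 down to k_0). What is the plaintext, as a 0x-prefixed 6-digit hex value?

0x0D053E

s_0 = ciphertext = 0xC40DA3
s_1 = InvRound(s_0, k_5) = 0xBB2373
s_2 = InvRound(s_1, k_4) = 0xF2F2D1
s_3 = InvRound(s_2, k_3) = 0xA449B2
s_4 = InvRound(s_3, k_2) = 0x739CEF
s_5 = InvRound(s_4, k_1) = 0x19567A
s_6 = InvRound(s_5, k_0) = 0x0D053E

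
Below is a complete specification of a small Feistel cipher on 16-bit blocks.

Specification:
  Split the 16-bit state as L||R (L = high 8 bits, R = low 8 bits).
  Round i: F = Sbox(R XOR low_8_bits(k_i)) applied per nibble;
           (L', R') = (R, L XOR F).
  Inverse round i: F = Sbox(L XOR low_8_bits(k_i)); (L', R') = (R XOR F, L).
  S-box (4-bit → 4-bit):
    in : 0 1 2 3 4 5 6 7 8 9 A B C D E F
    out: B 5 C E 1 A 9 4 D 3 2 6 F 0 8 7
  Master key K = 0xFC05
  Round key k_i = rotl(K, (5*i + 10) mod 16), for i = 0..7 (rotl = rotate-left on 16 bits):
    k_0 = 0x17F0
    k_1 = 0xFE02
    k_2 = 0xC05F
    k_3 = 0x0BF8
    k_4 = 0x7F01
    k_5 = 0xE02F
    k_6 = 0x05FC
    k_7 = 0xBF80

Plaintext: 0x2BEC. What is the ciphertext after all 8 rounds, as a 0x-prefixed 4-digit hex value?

0x84A5

s_0 = plaintext = 0x2BEC
s_1 = Round(s_0, k_0) = 0xEC74
s_2 = Round(s_1, k_1) = 0x74A5
s_3 = Round(s_2, k_2) = 0xA506
s_4 = Round(s_3, k_3) = 0x06DD
s_5 = Round(s_4, k_4) = 0xDD09
s_6 = Round(s_5, k_5) = 0x0914
s_7 = Round(s_6, k_6) = 0x1484
s_8 = Round(s_7, k_7) = 0x84A5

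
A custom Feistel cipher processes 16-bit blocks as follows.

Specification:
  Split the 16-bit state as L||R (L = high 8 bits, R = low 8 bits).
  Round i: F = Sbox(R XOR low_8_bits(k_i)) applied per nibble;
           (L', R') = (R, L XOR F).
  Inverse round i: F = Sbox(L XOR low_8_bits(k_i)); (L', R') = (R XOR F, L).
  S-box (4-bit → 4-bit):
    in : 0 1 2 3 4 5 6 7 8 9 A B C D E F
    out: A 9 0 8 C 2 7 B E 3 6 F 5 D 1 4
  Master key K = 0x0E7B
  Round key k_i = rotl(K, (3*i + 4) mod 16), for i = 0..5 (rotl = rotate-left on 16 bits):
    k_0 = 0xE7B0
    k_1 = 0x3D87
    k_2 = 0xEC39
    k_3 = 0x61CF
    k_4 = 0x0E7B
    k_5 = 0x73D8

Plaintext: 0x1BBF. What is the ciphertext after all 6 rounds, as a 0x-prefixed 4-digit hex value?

s_0 = plaintext = 0x1BBF
s_1 = Round(s_0, k_0) = 0xBFBF
s_2 = Round(s_1, k_1) = 0xBF31
s_3 = Round(s_2, k_2) = 0x3111
s_4 = Round(s_3, k_3) = 0x11E0
s_5 = Round(s_4, k_4) = 0xE02E
s_6 = Round(s_5, k_5) = 0x2EA7

0x2EA7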